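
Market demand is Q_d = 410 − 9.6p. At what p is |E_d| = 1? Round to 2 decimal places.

21.35

For linear demand Q_d = a − bp, E = −bp/(a − bp). |E| = 1 ⇒ bp = a − bp ⇒ p = a/(2b).
p = 410/(2·9.6) ≈ 21.35.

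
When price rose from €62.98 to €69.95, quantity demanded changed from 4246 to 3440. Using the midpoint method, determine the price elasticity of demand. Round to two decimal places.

%ΔQ = (3440 − 4246)/[(4246 + 3440)/2] = -806/3843 ≈ -0.2097.
%ΔP = (69.95 − 62.98)/[(62.98 + 69.95)/2] = 6.97/66.465 ≈ 0.1049.
Arc elasticity E = %ΔQ/%ΔP ≈ -0.2097/0.1049 ≈ -2.00.
|E| > 1: demand is elastic over this range.

-2.00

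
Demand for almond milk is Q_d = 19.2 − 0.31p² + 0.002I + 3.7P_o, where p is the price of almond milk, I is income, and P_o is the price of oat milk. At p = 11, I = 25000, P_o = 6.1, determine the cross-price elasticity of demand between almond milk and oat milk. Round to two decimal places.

0.42

Substituting, Q_d = 19.2 − 0.31(11)² + 0.002(25000) + 3.7(6.1) = 19.2 − 37.51 + 50 + 22.57 = 54.26.
∂Q_d/∂P_o = +3.7, so E_xy = 3.7·(6.1/54.26) ≈ 0.42.
E_xy > 0: the goods are substitutes.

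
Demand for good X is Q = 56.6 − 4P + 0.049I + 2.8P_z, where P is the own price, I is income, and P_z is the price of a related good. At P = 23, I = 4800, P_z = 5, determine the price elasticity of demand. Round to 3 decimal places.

Q = 56.6 − 4(23) + 0.049(4800) + 2.8(5) = 56.6 − 92 + 235.2 + 14 = 213.8.
∂Q/∂P = −4, so E_p = (−4)·(23/213.8) ≈ -0.430.
|E_p| < 1: demand is inelastic.

-0.430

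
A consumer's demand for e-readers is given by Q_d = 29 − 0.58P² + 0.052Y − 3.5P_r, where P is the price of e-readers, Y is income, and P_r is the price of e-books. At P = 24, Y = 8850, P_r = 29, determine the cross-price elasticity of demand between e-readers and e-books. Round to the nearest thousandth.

At the given point, Q_d = 29 − 0.58(24)² + 0.052(8850) − 3.5(29) = 29 − 334.08 + 460.2 − 101.5 = 53.62.
∂Q_d/∂P_r = −3.5, so E_xy = -3.5·(29/53.62) ≈ -1.893.
E_xy < 0: the goods are complements.

-1.893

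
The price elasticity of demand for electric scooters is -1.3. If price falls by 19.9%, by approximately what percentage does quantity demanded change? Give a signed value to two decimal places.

%ΔQ ≈ E × %ΔP = (-1.3) × (-19.9%) = 25.87%.

25.87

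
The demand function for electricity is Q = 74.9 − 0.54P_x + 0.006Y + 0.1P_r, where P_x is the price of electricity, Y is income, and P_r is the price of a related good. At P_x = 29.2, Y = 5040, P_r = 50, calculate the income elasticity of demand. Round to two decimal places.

Evaluating quantity at (P_x, Y, P_r) gives Q = 74.9 − 0.54(29.2) + 0.006(5040) + 0.1(50) = 74.9 − 15.768 + 30.24 + 5 = 94.372.
∂Q/∂Y = +0.006, so E_I = 0.006·(5040/94.372) ≈ 0.32.
E_I ∈ (0,1): normal good (necessity).

0.32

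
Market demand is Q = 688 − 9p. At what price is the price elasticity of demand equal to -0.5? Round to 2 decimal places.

25.48

Set −bp/(a − bp) = −0.5 ⇒ bp = 0.5(a − bp) ⇒ bp(1+0.5) = 0.5·a.
p = 0.5·688/(9·1.5) ≈ 25.48.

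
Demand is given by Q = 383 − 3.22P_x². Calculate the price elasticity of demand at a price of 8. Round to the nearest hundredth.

-2.33

At P_x = 8, Q = 176.92.
dQ/dP_x = −2·3.22·P_x = −51.52.
Point elasticity E = (dQ/dP_x)·(P_x/Q) = -51.52 × 8/176.92 ≈ -2.33.
|E| > 1, so demand is elastic at this price.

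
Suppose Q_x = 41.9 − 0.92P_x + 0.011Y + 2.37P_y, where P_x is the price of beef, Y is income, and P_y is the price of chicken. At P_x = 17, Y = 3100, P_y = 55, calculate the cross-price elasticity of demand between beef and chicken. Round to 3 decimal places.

0.683

First evaluate Q_x: 41.9 − 0.92(17) + 0.011(3100) + 2.37(55) = 41.9 − 15.64 + 34.1 + 130.35 = 190.71.
∂Q_x/∂P_y = +2.37, so E_xy = 2.37·(55/190.71) ≈ 0.683.
E_xy > 0: the goods are substitutes.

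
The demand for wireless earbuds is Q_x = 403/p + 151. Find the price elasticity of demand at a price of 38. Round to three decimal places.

At p = 38, Q_x = 161.6053.
dQ_x/dp = −403/p² = −0.2791.
Point elasticity E = (dQ_x/dp)·(p/Q_x) = -0.2791 × 38/161.6053 ≈ -0.066.
|E| < 1, so demand is inelastic at this price.

-0.066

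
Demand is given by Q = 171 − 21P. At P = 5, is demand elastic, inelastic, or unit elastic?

elastic

At P = 5, Q = 66.
dQ/dP = −21.
Point elasticity E = (dQ/dP)·(P/Q) = -21 × 5/66 ≈ -1.591.
|E| ≈ 1.591 > 1, so demand is elastic.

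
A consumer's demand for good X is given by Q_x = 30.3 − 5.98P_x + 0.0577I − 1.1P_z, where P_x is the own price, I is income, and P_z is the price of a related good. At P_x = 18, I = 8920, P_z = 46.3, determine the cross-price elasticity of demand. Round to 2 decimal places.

-0.13

Substituting, Q_x = 30.3 − 5.98(18) + 0.0577(8920) − 1.1(46.3) = 30.3 − 107.64 + 514.684 − 50.93 = 386.414.
∂Q_x/∂P_z = −1.1, so E_xy = -1.1·(46.3/386.414) ≈ -0.13.
E_xy < 0: the goods are complements.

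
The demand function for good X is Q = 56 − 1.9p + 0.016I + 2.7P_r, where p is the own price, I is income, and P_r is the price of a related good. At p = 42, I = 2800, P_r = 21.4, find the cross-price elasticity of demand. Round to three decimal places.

0.733

Evaluating quantity at (p, I, P_r) gives Q = 56 − 1.9(42) + 0.016(2800) + 2.7(21.4) = 56 − 79.8 + 44.8 + 57.78 = 78.78.
∂Q/∂P_r = +2.7, so E_xy = 2.7·(21.4/78.78) ≈ 0.733.
E_xy > 0: the goods are substitutes.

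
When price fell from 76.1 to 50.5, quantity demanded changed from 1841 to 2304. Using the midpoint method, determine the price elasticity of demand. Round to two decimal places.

-0.55

%ΔQ = (2304 − 1841)/[(1841 + 2304)/2] = 463/2072.5 ≈ 0.2234.
%Δp = (50.5 − 76.1)/[(76.1 + 50.5)/2] = -25.6/63.3 ≈ -0.4044.
Arc elasticity E = %ΔQ/%Δp ≈ 0.2234/-0.4044 ≈ -0.55.
|E| < 1: demand is inelastic over this range.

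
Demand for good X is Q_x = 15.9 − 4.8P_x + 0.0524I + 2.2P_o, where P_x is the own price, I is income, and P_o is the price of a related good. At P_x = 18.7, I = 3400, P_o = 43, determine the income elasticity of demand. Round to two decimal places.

Evaluating quantity at (P_x, I, P_o) gives Q_x = 15.9 − 4.8(18.7) + 0.0524(3400) + 2.2(43) = 15.9 − 89.76 + 178.16 + 94.6 = 198.9.
∂Q_x/∂I = +0.0524, so E_I = 0.0524·(3400/198.9) ≈ 0.90.
E_I ∈ (0,1): normal good (necessity).

0.90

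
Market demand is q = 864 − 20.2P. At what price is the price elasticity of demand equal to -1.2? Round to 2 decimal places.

Set −bP/(a − bP) = −1.2 ⇒ bP = 1.2(a − bP) ⇒ bP(1+1.2) = 1.2·a.
P = 1.2·864/(20.2·2.2) ≈ 23.33.

23.33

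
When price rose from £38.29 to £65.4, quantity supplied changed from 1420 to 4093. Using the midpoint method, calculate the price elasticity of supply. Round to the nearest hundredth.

%ΔQ = (4093 − 1420)/[(1420 + 4093)/2] = 2673/2756.5 ≈ 0.9697.
%ΔP = (65.4 − 38.29)/[(38.29 + 65.4)/2] = 27.11/51.845 ≈ 0.5229.
Arc elasticity E = %ΔQ/%ΔP ≈ 0.9697/0.5229 ≈ 1.85.
|E| > 1: supply is elastic over this range.

1.85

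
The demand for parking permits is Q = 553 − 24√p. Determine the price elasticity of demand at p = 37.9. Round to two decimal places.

-0.18

At p = 37.9, Q = 405.2489.
dQ/dp = −24/(2√p) = −24/(2·6.1563).
Point elasticity E = (dQ/dp)·(p/Q) = -1.9492 × 37.9/405.2489 ≈ -0.18.
|E| < 1, so demand is inelastic at this price.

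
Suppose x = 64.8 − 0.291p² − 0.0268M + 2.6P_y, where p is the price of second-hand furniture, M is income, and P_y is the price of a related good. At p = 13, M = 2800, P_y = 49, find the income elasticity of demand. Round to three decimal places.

x = 64.8 − 0.291(13)² − 0.0268(2800) + 2.6(49) = 64.8 − 49.179 − 75.04 + 127.4 = 67.981.
∂x/∂M = −0.0268, so E_I = -0.0268·(2800/67.981) ≈ -1.104.
E_I < 0: inferior good.

-1.104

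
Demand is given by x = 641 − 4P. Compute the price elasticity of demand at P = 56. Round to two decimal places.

-0.54

At P = 56, x = 417.
dx/dP = −4.
Point elasticity E = (dx/dP)·(P/x) = -4 × 56/417 ≈ -0.54.
|E| < 1, so demand is inelastic at this price.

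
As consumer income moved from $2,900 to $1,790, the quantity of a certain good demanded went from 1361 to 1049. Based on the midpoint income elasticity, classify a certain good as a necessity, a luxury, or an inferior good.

%ΔQ = (1049 − 1361)/[(1361+1049)/2] = -312/1205 ≈ -0.2589.
%ΔY = (1,790 − 2,900)/[(2,900+1,790)/2] = -1110/2345 ≈ -0.4733.
E_I = %ΔQ/%ΔY ≈ 0.547.
E_I ∈ (0,1): normal good (necessity).

necessity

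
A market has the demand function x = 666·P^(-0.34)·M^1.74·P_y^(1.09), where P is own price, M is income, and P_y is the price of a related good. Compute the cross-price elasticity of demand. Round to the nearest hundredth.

For a Cobb–Douglas (constant-elasticity) form x = A·P_y^α·…, the elasticity with respect to P_y equals the exponent α at every point.
Here the exponent on P_y is 1.09, so the cross-price elasticity of demand is 1.09.

1.09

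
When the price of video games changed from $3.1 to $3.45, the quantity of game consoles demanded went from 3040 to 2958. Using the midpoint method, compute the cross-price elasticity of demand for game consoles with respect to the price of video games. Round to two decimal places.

%ΔQ_x = (2958 − 3040)/[(3040+2958)/2] = -82/2999 ≈ -0.0273.
%ΔP_y = (3.45 − 3.1)/[(3.1+3.45)/2] ≈ 0.1069.
E_xy = -0.0273/0.1069 ≈ -0.26.
E_xy < 0, so game consoles and video games are complements.

-0.26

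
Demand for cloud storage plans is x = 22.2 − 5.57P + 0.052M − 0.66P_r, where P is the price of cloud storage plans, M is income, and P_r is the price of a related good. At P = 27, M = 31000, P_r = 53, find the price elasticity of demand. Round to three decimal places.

-0.104

Substituting, x = 22.2 − 5.57(27) + 0.052(31000) − 0.66(53) = 22.2 − 150.39 + 1612 − 34.98 = 1448.83.
∂x/∂P = −5.57, so E_p = (−5.57)·(27/1448.83) ≈ -0.104.
|E_p| < 1: demand is inelastic.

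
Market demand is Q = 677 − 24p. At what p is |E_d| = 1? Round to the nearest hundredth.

For linear demand Q = a − bp, E = −bp/(a − bp). |E| = 1 ⇒ bp = a − bp ⇒ p = a/(2b).
p = 677/(2·24) ≈ 14.10.

14.10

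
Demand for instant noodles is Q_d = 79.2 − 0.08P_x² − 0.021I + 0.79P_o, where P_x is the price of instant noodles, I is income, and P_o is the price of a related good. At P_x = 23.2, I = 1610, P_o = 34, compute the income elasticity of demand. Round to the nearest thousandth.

-1.158

Q_d = 79.2 − 0.08(23.2)² − 0.021(1610) + 0.79(34) = 79.2 − 43.0592 − 33.81 + 26.86 = 29.1908.
∂Q_d/∂I = −0.021, so E_I = -0.021·(1610/29.1908) ≈ -1.158.
E_I < 0: inferior good.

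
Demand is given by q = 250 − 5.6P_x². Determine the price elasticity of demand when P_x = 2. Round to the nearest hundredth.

-0.20

At P_x = 2, q = 227.6.
dq/dP_x = −2·5.6·P_x = −22.4.
Point elasticity E = (dq/dP_x)·(P_x/q) = -22.4 × 2/227.6 ≈ -0.20.
|E| < 1, so demand is inelastic at this price.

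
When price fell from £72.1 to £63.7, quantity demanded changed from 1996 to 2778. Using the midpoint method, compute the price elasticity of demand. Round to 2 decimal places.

%ΔQ = (2778 − 1996)/[(1996 + 2778)/2] = 782/2387 ≈ 0.3276.
%Δp = (63.7 − 72.1)/[(72.1 + 63.7)/2] = -8.4/67.9 ≈ -0.1237.
Arc elasticity E = %ΔQ/%Δp ≈ 0.3276/-0.1237 ≈ -2.65.
|E| > 1: demand is elastic over this range.

-2.65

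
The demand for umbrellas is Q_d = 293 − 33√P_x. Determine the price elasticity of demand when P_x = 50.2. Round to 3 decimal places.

At P_x = 50.2, Q_d = 59.1885.
dQ_d/dP_x = −33/(2√P_x) = −33/(2·7.0852).
Point elasticity E = (dQ_d/dP_x)·(P_x/Q_d) = -2.3288 × 50.2/59.1885 ≈ -1.975.
|E| > 1, so demand is elastic at this price.

-1.975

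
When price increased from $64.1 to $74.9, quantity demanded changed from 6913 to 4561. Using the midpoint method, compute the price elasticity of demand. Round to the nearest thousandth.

-2.638

%ΔQ = (4561 − 6913)/[(6913 + 4561)/2] = -2352/5737 ≈ -0.4100.
%Δp = (74.9 − 64.1)/[(64.1 + 74.9)/2] = 10.8/69.5 ≈ 0.1554.
Arc elasticity E = %ΔQ/%Δp ≈ -0.4100/0.1554 ≈ -2.638.
|E| > 1: demand is elastic over this range.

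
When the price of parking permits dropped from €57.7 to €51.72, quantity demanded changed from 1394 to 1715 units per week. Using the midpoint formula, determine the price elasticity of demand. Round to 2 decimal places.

-1.89

%Δq = (1715 − 1394)/[(1394 + 1715)/2] = 321/1554.5 ≈ 0.2065.
%ΔP = (51.72 − 57.7)/[(57.7 + 51.72)/2] = -5.98/54.71 ≈ -0.1093.
Arc elasticity E = %Δq/%ΔP ≈ 0.2065/-0.1093 ≈ -1.89.
|E| > 1: demand is elastic over this range.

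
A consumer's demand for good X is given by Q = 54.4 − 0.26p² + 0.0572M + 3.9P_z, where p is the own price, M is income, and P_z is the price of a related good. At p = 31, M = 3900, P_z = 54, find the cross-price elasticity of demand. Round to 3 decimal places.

0.884

Q = 54.4 − 0.26(31)² + 0.0572(3900) + 3.9(54) = 54.4 − 249.86 + 223.08 + 210.6 = 238.22.
∂Q/∂P_z = +3.9, so E_xy = 3.9·(54/238.22) ≈ 0.884.
E_xy > 0: the goods are substitutes.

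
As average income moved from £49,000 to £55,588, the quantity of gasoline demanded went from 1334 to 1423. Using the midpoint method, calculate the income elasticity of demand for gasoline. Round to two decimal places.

%ΔQ = (1423 − 1334)/[(1334+1423)/2] = 89/1378.5 ≈ 0.0646.
%ΔM = (55,588 − 49,000)/[(49,000+55,588)/2] = 6588/52294 ≈ 0.1260.
E_I = %ΔQ/%ΔM ≈ 0.51.
E_I ∈ (0,1): normal good (necessity).

0.51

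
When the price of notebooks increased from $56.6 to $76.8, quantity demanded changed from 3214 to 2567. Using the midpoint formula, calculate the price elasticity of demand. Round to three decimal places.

%ΔQ = (2567 − 3214)/[(3214 + 2567)/2] = -647/2890.5 ≈ -0.2238.
%Δp = (76.8 − 56.6)/[(56.6 + 76.8)/2] = 20.2/66.7 ≈ 0.3028.
Arc elasticity E = %ΔQ/%Δp ≈ -0.2238/0.3028 ≈ -0.739.
|E| < 1: demand is inelastic over this range.

-0.739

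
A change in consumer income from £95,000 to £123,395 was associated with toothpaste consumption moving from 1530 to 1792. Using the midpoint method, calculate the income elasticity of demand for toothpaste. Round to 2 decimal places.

%ΔQ = (1792 − 1530)/[(1530+1792)/2] = 262/1661 ≈ 0.1577.
%ΔY = (123,395 − 95,000)/[(95,000+123,395)/2] = 28395/109197.5 ≈ 0.2600.
E_I = %ΔQ/%ΔY ≈ 0.61.
E_I ∈ (0,1): normal good (necessity).

0.61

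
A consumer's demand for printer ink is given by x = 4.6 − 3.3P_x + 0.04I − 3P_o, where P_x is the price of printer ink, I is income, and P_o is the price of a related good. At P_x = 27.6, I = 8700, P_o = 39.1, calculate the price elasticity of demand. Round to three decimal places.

-0.632

Evaluating quantity at (P_x, I, P_o) gives x = 4.6 − 3.3(27.6) + 0.04(8700) − 3(39.1) = 4.6 − 91.08 + 348 − 117.3 = 144.22.
∂x/∂P_x = −3.3, so E_p = (−3.3)·(27.6/144.22) ≈ -0.632.
|E_p| < 1: demand is inelastic.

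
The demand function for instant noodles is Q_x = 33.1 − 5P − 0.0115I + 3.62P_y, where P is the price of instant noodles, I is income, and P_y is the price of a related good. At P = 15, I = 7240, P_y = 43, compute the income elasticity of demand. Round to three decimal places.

-2.730

At the given point, Q_x = 33.1 − 5(15) − 0.0115(7240) + 3.62(43) = 33.1 − 75 − 83.26 + 155.66 = 30.5.
∂Q_x/∂I = −0.0115, so E_I = -0.0115·(7240/30.5) ≈ -2.730.
E_I < 0: inferior good.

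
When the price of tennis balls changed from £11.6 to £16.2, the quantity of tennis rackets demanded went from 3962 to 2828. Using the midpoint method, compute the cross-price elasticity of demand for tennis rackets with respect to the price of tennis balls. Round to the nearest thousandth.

-1.009

%ΔQ_x = (2828 − 3962)/[(3962+2828)/2] = -1134/3395 ≈ -0.3340.
%ΔP_y = (16.2 − 11.6)/[(11.6+16.2)/2] ≈ 0.3309.
E_xy = -0.3340/0.3309 ≈ -1.009.
E_xy < 0, so tennis rackets and tennis balls are complements.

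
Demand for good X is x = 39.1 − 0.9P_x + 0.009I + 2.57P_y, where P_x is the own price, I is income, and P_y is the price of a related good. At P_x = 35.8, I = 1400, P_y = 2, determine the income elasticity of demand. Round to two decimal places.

0.51

x = 39.1 − 0.9(35.8) + 0.009(1400) + 2.57(2) = 39.1 − 32.22 + 12.6 + 5.14 = 24.62.
∂x/∂I = +0.009, so E_I = 0.009·(1400/24.62) ≈ 0.51.
E_I ∈ (0,1): normal good (necessity).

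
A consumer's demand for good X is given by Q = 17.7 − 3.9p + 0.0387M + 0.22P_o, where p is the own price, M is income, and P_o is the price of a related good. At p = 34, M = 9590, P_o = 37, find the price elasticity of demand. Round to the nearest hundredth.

-0.50

At the given point, Q = 17.7 − 3.9(34) + 0.0387(9590) + 0.22(37) = 17.7 − 132.6 + 371.133 + 8.14 = 264.373.
∂Q/∂p = −3.9, so E_p = (−3.9)·(34/264.373) ≈ -0.50.
|E_p| < 1: demand is inelastic.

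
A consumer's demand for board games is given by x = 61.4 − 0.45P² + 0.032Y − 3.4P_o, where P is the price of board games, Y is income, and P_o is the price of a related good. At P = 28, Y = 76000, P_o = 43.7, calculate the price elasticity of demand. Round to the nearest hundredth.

Evaluating quantity at (P, Y, P_o) gives x = 61.4 − 0.45(28)² + 0.032(76000) − 3.4(43.7) = 61.4 − 352.8 + 2432 − 148.58 = 1992.02.
∂x/∂P = −2·0.45·P = -25.2, so E_p = -25.2·(28/1992.02) ≈ -0.35.
|E_p| < 1: demand is inelastic.

-0.35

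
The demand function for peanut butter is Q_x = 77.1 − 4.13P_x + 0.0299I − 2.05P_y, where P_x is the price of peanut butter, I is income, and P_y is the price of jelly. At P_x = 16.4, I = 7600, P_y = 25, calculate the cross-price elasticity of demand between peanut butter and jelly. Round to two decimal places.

First evaluate Q_x: 77.1 − 4.13(16.4) + 0.0299(7600) − 2.05(25) = 77.1 − 67.732 + 227.24 − 51.25 = 185.358.
∂Q_x/∂P_y = −2.05, so E_xy = -2.05·(25/185.358) ≈ -0.28.
E_xy < 0: the goods are complements.

-0.28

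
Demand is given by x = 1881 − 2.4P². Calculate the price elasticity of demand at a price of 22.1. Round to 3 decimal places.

-3.307

At P = 22.1, x = 708.816.
dx/dP = −2·2.4·P = −106.08.
Point elasticity E = (dx/dP)·(P/x) = -106.08 × 22.1/708.816 ≈ -3.307.
|E| > 1, so demand is elastic at this price.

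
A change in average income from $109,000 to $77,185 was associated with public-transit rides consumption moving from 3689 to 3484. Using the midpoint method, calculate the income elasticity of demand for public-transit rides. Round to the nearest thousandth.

0.167

%ΔQ = (3484 − 3689)/[(3689+3484)/2] = -205/3586.5 ≈ -0.0572.
%ΔM = (77,185 − 109,000)/[(109,000+77,185)/2] = -31815/93092.5 ≈ -0.3418.
E_I = %ΔQ/%ΔM ≈ 0.167.
E_I ∈ (0,1): normal good (necessity).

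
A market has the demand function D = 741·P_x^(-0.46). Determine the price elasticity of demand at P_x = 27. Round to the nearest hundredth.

For a Cobb–Douglas (constant-elasticity) form D = A·P_x^α·…, the elasticity with respect to P_x equals the exponent α at every point.
Here the exponent on P_x is -0.46, so the price elasticity of demand is -0.46.

-0.46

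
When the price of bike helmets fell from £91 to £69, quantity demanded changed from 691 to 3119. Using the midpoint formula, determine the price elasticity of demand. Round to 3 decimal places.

%ΔQ = (3119 − 691)/[(691 + 3119)/2] = 2428/1905 ≈ 1.2745.
%Δp = (69 − 91)/[(91 + 69)/2] = -22/80 ≈ -0.2750.
Arc elasticity E = %ΔQ/%Δp ≈ 1.2745/-0.2750 ≈ -4.635.
|E| > 1: demand is elastic over this range.

-4.635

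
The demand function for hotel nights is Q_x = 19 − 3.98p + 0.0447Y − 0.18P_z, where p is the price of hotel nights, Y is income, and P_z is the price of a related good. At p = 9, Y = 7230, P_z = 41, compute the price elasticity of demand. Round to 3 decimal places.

-0.120

First evaluate Q_x: 19 − 3.98(9) + 0.0447(7230) − 0.18(41) = 19 − 35.82 + 323.181 − 7.38 = 298.981.
∂Q_x/∂p = −3.98, so E_p = (−3.98)·(9/298.981) ≈ -0.120.
|E_p| < 1: demand is inelastic.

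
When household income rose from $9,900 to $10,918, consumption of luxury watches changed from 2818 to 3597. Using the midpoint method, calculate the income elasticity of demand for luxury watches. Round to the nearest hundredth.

%ΔQ = (3597 − 2818)/[(2818+3597)/2] = 779/3207.5 ≈ 0.2429.
%ΔI = (10,918 − 9,900)/[(9,900+10,918)/2] = 1018/10409 ≈ 0.0978.
E_I = %ΔQ/%ΔI ≈ 2.48.
E_I > 1: normal good (luxury).

2.48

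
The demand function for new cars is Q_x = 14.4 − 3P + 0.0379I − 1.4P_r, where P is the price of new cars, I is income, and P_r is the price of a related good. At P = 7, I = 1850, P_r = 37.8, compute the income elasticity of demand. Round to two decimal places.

First evaluate Q_x: 14.4 − 3(7) + 0.0379(1850) − 1.4(37.8) = 14.4 − 21 + 70.115 − 52.92 = 10.595.
∂Q_x/∂I = +0.0379, so E_I = 0.0379·(1850/10.595) ≈ 6.62.
E_I > 1: normal good (luxury).

6.62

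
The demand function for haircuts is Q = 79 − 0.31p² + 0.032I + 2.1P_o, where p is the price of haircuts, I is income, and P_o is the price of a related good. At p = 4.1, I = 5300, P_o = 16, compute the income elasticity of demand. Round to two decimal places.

Substituting, Q = 79 − 0.31(4.1)² + 0.032(5300) + 2.1(16) = 79 − 5.2111 + 169.6 + 33.6 = 276.9889.
∂Q/∂I = +0.032, so E_I = 0.032·(5300/276.9889) ≈ 0.61.
E_I ∈ (0,1): normal good (necessity).

0.61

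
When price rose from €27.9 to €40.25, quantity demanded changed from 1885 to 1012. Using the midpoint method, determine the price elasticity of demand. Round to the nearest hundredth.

%ΔQ = (1012 − 1885)/[(1885 + 1012)/2] = -873/1448.5 ≈ -0.6027.
%Δp = (40.25 − 27.9)/[(27.9 + 40.25)/2] = 12.35/34.075 ≈ 0.3624.
Arc elasticity E = %ΔQ/%Δp ≈ -0.6027/0.3624 ≈ -1.66.
|E| > 1: demand is elastic over this range.

-1.66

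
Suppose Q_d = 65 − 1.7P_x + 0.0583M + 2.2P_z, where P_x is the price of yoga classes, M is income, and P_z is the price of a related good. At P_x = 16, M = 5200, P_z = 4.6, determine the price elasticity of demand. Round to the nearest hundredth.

First evaluate Q_d: 65 − 1.7(16) + 0.0583(5200) + 2.2(4.6) = 65 − 27.2 + 303.16 + 10.12 = 351.08.
∂Q_d/∂P_x = −1.7, so E_p = (−1.7)·(16/351.08) ≈ -0.08.
|E_p| < 1: demand is inelastic.

-0.08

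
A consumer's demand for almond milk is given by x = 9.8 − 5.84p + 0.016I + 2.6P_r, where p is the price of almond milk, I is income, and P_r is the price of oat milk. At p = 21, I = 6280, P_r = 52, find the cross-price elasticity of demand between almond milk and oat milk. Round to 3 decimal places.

Evaluating quantity at (p, I, P_r) gives x = 9.8 − 5.84(21) + 0.016(6280) + 2.6(52) = 9.8 − 122.64 + 100.48 + 135.2 = 122.84.
∂x/∂P_r = +2.6, so E_xy = 2.6·(52/122.84) ≈ 1.101.
E_xy > 0: the goods are substitutes.

1.101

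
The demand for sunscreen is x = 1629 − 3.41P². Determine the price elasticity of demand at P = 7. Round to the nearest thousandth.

-0.229

At P = 7, x = 1461.91.
dx/dP = −2·3.41·P = −47.74.
Point elasticity E = (dx/dP)·(P/x) = -47.74 × 7/1461.91 ≈ -0.229.
|E| < 1, so demand is inelastic at this price.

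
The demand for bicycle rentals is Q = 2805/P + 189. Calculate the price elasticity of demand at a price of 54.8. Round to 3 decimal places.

-0.213

At P = 54.8, Q = 240.1861.
dQ/dP = −2805/P² = −0.9341.
Point elasticity E = (dQ/dP)·(P/Q) = -0.9341 × 54.8/240.1861 ≈ -0.213.
|E| < 1, so demand is inelastic at this price.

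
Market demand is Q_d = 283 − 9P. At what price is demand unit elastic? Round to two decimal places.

15.72

For linear demand Q_d = a − bP, E = −bP/(a − bP). |E| = 1 ⇒ bP = a − bP ⇒ P = a/(2b).
P = 283/(2·9) ≈ 15.72.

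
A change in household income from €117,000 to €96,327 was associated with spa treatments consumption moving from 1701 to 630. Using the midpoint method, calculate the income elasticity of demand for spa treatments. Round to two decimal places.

4.74

%ΔQ = (630 − 1701)/[(1701+630)/2] = -1071/1165.5 ≈ -0.9189.
%ΔI = (96,327 − 117,000)/[(117,000+96,327)/2] = -20673/106663.5 ≈ -0.1938.
E_I = %ΔQ/%ΔI ≈ 4.74.
E_I > 1: normal good (luxury).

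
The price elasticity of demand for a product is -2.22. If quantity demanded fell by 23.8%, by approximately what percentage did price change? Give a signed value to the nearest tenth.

10.7

%ΔQ ≈ E × %ΔP ⇒ %ΔP = %ΔQ / E = (-23.8%)/(-2.22) ≈ 10.7%.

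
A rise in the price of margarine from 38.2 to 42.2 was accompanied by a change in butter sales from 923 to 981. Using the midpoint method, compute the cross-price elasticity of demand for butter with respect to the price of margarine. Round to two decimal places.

0.61

%ΔQ_x = (981 − 923)/[(923+981)/2] = 58/952 ≈ 0.0609.
%ΔP_y = (42.2 − 38.2)/[(38.2+42.2)/2] ≈ 0.0995.
E_xy = 0.0609/0.0995 ≈ 0.61.
E_xy > 0, so butter and margarine are substitutes.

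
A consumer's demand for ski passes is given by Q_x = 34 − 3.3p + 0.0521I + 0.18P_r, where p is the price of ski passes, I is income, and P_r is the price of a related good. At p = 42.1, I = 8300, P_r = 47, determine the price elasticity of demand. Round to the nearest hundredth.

Substituting, Q_x = 34 − 3.3(42.1) + 0.0521(8300) + 0.18(47) = 34 − 138.93 + 432.43 + 8.46 = 335.96.
∂Q_x/∂p = −3.3, so E_p = (−3.3)·(42.1/335.96) ≈ -0.41.
|E_p| < 1: demand is inelastic.

-0.41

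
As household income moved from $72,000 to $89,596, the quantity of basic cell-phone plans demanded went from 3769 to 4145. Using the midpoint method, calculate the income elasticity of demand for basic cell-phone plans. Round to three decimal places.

%ΔQ = (4145 − 3769)/[(3769+4145)/2] = 376/3957 ≈ 0.0950.
%ΔI = (89,596 − 72,000)/[(72,000+89,596)/2] = 17596/80798 ≈ 0.2178.
E_I = %ΔQ/%ΔI ≈ 0.436.
E_I ∈ (0,1): normal good (necessity).

0.436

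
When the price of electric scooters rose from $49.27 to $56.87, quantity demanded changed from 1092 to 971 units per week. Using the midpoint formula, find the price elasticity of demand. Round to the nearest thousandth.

%Δq = (971 − 1092)/[(1092 + 971)/2] = -121/1031.5 ≈ -0.1173.
%Δp = (56.87 − 49.27)/[(49.27 + 56.87)/2] = 7.6/53.07 ≈ 0.1432.
Arc elasticity E = %Δq/%Δp ≈ -0.1173/0.1432 ≈ -0.819.
|E| < 1: demand is inelastic over this range.

-0.819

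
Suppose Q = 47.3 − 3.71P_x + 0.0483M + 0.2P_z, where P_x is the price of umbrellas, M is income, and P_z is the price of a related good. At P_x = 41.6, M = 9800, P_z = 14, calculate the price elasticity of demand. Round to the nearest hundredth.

-0.42

Substituting, Q = 47.3 − 3.71(41.6) + 0.0483(9800) + 0.2(14) = 47.3 − 154.336 + 473.34 + 2.8 = 369.104.
∂Q/∂P_x = −3.71, so E_p = (−3.71)·(41.6/369.104) ≈ -0.42.
|E_p| < 1: demand is inelastic.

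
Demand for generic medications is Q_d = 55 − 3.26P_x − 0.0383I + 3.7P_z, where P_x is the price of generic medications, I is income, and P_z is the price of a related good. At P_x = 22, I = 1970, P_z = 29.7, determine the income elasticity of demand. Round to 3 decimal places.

At the given point, Q_d = 55 − 3.26(22) − 0.0383(1970) + 3.7(29.7) = 55 − 71.72 − 75.451 + 109.89 = 17.719.
∂Q_d/∂I = −0.0383, so E_I = -0.0383·(1970/17.719) ≈ -4.258.
E_I < 0: inferior good.

-4.258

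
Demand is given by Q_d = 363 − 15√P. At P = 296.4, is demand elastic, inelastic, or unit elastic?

elastic

At P = 296.4, Q_d = 104.7559.
dQ_d/dP = −15/(2√P) = −15/(2·17.2163).
Point elasticity E = (dQ_d/dP)·(P/Q_d) = -0.4356 × 296.4/104.7559 ≈ -1.233.
|E| ≈ 1.233 > 1, so demand is elastic.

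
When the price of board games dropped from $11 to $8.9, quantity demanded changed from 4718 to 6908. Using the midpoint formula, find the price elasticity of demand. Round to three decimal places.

%Δq = (6908 − 4718)/[(4718 + 6908)/2] = 2190/5813 ≈ 0.3767.
%ΔP = (8.9 − 11)/[(11 + 8.9)/2] = -2.1/9.95 ≈ -0.2111.
Arc elasticity E = %Δq/%ΔP ≈ 0.3767/-0.2111 ≈ -1.785.
|E| > 1: demand is elastic over this range.

-1.785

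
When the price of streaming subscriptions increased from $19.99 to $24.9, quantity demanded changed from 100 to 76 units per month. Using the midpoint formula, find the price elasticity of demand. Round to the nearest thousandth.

-1.247

%ΔQ = (76 − 100)/[(100 + 76)/2] = -24/88 ≈ -0.2727.
%ΔP = (24.9 − 19.99)/[(19.99 + 24.9)/2] = 4.91/22.445 ≈ 0.2188.
Arc elasticity E = %ΔQ/%ΔP ≈ -0.2727/0.2188 ≈ -1.247.
|E| > 1: demand is elastic over this range.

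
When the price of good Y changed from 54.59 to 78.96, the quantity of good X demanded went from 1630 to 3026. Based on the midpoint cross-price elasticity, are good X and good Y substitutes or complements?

substitutes

%ΔQ_x = (3026 − 1630)/[(1630+3026)/2] = 1396/2328 ≈ 0.5997.
%ΔP_y = (78.96 − 54.59)/[(54.59+78.96)/2] ≈ 0.3650.
E_xy = 0.5997/0.3650 ≈ 1.643.
E_xy > 0, so the goods are substitutes.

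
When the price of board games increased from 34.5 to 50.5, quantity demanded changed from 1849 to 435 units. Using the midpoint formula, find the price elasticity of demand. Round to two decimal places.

-3.29

%Δq = (435 − 1849)/[(1849 + 435)/2] = -1414/1142 ≈ -1.2382.
%Δp = (50.5 − 34.5)/[(34.5 + 50.5)/2] = 16/42.5 ≈ 0.3765.
Arc elasticity E = %Δq/%Δp ≈ -1.2382/0.3765 ≈ -3.29.
|E| > 1: demand is elastic over this range.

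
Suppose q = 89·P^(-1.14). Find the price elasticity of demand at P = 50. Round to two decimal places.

-1.14

For a Cobb–Douglas (constant-elasticity) form q = A·P^α·…, the elasticity with respect to P equals the exponent α at every point.
Here the exponent on P is -1.14, so the price elasticity of demand is -1.14.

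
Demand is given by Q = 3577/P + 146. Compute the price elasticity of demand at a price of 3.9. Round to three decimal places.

-0.863

At P = 3.9, Q = 1063.1795.
dQ/dP = −3577/P² = −235.1742.
Point elasticity E = (dQ/dP)·(P/Q) = -235.1742 × 3.9/1063.1795 ≈ -0.863.
|E| < 1, so demand is inelastic at this price.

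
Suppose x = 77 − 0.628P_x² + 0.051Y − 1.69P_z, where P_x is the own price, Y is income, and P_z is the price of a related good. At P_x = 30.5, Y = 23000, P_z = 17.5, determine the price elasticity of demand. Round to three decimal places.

-1.836

Evaluating quantity at (P_x, Y, P_z) gives x = 77 − 0.628(30.5)² + 0.051(23000) − 1.69(17.5) = 77 − 584.197 + 1173 − 29.575 = 636.228.
∂x/∂P_x = −2·0.628·P_x = -38.308, so E_p = -38.308·(30.5/636.228) ≈ -1.836.
|E_p| > 1: demand is elastic.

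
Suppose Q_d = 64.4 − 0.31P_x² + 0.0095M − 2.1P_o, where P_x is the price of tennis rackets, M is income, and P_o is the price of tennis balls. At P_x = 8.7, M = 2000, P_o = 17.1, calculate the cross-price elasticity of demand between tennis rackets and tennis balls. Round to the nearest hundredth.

-1.49

Substituting, Q_d = 64.4 − 0.31(8.7)² + 0.0095(2000) − 2.1(17.1) = 64.4 − 23.4639 + 19 − 35.91 = 24.0261.
∂Q_d/∂P_o = −2.1, so E_xy = -2.1·(17.1/24.0261) ≈ -1.49.
E_xy < 0: the goods are complements.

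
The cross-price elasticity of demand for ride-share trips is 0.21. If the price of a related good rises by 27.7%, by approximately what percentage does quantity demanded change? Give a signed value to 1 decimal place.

5.8

%ΔQ ≈ E × %ΔP_y = (0.21) × (27.7%) ≈ 5.8%.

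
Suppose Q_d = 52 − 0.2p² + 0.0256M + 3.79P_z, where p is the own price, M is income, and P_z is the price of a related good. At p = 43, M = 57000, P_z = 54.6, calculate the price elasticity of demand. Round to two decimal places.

-0.55

First evaluate Q_d: 52 − 0.2(43)² + 0.0256(57000) + 3.79(54.6) = 52 − 369.8 + 1459.2 + 206.934 = 1348.334.
∂Q_d/∂p = −2·0.2·p = -17.2, so E_p = -17.2·(43/1348.334) ≈ -0.55.
|E_p| < 1: demand is inelastic.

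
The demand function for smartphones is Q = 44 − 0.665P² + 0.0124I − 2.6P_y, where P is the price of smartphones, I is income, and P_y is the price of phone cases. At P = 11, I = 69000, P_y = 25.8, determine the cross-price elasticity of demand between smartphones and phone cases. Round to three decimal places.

Substituting, Q = 44 − 0.665(11)² + 0.0124(69000) − 2.6(25.8) = 44 − 80.465 + 855.6 − 67.08 = 752.055.
∂Q/∂P_y = −2.6, so E_xy = -2.6·(25.8/752.055) ≈ -0.089.
E_xy < 0: the goods are complements.

-0.089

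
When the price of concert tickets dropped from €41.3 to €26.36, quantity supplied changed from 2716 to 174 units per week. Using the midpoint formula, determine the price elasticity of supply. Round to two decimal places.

3.98

%ΔQ = (174 − 2716)/[(2716 + 174)/2] = -2542/1445 ≈ -1.7592.
%Δp = (26.36 − 41.3)/[(41.3 + 26.36)/2] = -14.94/33.83 ≈ -0.4416.
Arc elasticity E = %ΔQ/%Δp ≈ -1.7592/-0.4416 ≈ 3.98.
|E| > 1: supply is elastic over this range.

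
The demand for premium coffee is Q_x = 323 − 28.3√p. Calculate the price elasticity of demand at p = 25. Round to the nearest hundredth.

At p = 25, Q_x = 181.5.
dQ_x/dp = −28.3/(2√p) = −28.3/(2·5).
Point elasticity E = (dQ_x/dp)·(p/Q_x) = -2.83 × 25/181.5 ≈ -0.39.
|E| < 1, so demand is inelastic at this price.

-0.39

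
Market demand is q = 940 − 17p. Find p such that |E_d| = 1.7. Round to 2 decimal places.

Set −bp/(a − bp) = −1.7 ⇒ bp = 1.7(a − bp) ⇒ bp(1+1.7) = 1.7·a.
p = 1.7·940/(17·2.7) ≈ 34.81.

34.81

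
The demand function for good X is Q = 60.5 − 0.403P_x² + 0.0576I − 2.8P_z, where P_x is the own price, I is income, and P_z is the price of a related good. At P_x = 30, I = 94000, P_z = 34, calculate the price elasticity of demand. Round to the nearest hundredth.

Evaluating quantity at (P_x, I, P_z) gives Q = 60.5 − 0.403(30)² + 0.0576(94000) − 2.8(34) = 60.5 − 362.7 + 5414.4 − 95.2 = 5017.
∂Q/∂P_x = −2·0.403·P_x = -24.18, so E_p = -24.18·(30/5017) ≈ -0.14.
|E_p| < 1: demand is inelastic.

-0.14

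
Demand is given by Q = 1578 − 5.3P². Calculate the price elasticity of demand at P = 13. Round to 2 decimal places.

At P = 13, Q = 682.3.
dQ/dP = −2·5.3·P = −137.8.
Point elasticity E = (dQ/dP)·(P/Q) = -137.8 × 13/682.3 ≈ -2.63.
|E| > 1, so demand is elastic at this price.

-2.63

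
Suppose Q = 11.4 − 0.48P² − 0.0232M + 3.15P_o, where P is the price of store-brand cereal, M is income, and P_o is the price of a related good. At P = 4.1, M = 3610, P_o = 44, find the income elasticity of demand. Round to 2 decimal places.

Substituting, Q = 11.4 − 0.48(4.1)² − 0.0232(3610) + 3.15(44) = 11.4 − 8.0688 − 83.752 + 138.6 = 58.1792.
∂Q/∂M = −0.0232, so E_I = -0.0232·(3610/58.1792) ≈ -1.44.
E_I < 0: inferior good.

-1.44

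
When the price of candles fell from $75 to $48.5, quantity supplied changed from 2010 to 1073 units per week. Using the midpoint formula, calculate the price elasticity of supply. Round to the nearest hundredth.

1.42

%ΔQ = (1073 − 2010)/[(2010 + 1073)/2] = -937/1541.5 ≈ -0.6078.
%Δp = (48.5 − 75)/[(75 + 48.5)/2] = -26.5/61.75 ≈ -0.4291.
Arc elasticity E = %ΔQ/%Δp ≈ -0.6078/-0.4291 ≈ 1.42.
|E| > 1: supply is elastic over this range.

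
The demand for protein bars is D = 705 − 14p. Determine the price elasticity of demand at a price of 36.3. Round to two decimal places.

At p = 36.3, D = 196.8.
dD/dp = −14.
Point elasticity E = (dD/dp)·(p/D) = -14 × 36.3/196.8 ≈ -2.58.
|E| > 1, so demand is elastic at this price.

-2.58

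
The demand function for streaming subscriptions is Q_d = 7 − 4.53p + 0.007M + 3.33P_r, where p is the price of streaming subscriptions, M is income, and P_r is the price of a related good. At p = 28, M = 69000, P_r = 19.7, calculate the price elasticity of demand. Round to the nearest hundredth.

Q_d = 7 − 4.53(28) + 0.007(69000) + 3.33(19.7) = 7 − 126.84 + 483 + 65.601 = 428.761.
∂Q_d/∂p = −4.53, so E_p = (−4.53)·(28/428.761) ≈ -0.30.
|E_p| < 1: demand is inelastic.

-0.30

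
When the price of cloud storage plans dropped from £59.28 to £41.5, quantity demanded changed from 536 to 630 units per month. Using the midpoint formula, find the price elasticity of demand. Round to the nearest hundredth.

%Δq = (630 − 536)/[(536 + 630)/2] = 94/583 ≈ 0.1612.
%ΔP = (41.5 − 59.28)/[(59.28 + 41.5)/2] = -17.78/50.39 ≈ -0.3528.
Arc elasticity E = %Δq/%ΔP ≈ 0.1612/-0.3528 ≈ -0.46.
|E| < 1: demand is inelastic over this range.

-0.46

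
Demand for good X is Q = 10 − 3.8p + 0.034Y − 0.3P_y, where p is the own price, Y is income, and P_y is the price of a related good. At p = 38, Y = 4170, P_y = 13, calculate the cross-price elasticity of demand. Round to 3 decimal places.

Q = 10 − 3.8(38) + 0.034(4170) − 0.3(13) = 10 − 144.4 + 141.78 − 3.9 = 3.48.
∂Q/∂P_y = −0.3, so E_xy = -0.3·(13/3.48) ≈ -1.121.
E_xy < 0: the goods are complements.

-1.121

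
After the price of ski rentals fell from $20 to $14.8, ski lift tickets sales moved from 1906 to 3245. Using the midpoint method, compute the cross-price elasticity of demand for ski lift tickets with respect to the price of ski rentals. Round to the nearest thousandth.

-1.740

%ΔQ_x = (3245 − 1906)/[(1906+3245)/2] = 1339/2575.5 ≈ 0.5199.
%ΔP_y = (14.8 − 20)/[(20+14.8)/2] ≈ -0.2989.
E_xy = 0.5199/-0.2989 ≈ -1.740.
E_xy < 0, so ski lift tickets and ski rentals are complements.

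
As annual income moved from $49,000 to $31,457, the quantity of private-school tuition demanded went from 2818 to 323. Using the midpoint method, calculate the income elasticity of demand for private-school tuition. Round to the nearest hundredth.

%ΔQ = (323 − 2818)/[(2818+323)/2] = -2495/1570.5 ≈ -1.5887.
%ΔM = (31,457 − 49,000)/[(49,000+31,457)/2] = -17543/40228.5 ≈ -0.4361.
E_I = %ΔQ/%ΔM ≈ 3.64.
E_I > 1: normal good (luxury).

3.64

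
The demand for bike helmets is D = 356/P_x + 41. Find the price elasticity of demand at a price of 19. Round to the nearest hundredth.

At P_x = 19, D = 59.7368.
dD/dP_x = −356/P_x² = −0.9861.
Point elasticity E = (dD/dP_x)·(P_x/D) = -0.9861 × 19/59.7368 ≈ -0.31.
|E| < 1, so demand is inelastic at this price.

-0.31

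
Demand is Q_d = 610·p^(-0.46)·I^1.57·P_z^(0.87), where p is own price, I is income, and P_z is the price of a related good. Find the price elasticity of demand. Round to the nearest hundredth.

For a Cobb–Douglas (constant-elasticity) form Q_d = A·p^α·…, the elasticity with respect to p equals the exponent α at every point.
Here the exponent on p is -0.46, so the price elasticity of demand is -0.46.

-0.46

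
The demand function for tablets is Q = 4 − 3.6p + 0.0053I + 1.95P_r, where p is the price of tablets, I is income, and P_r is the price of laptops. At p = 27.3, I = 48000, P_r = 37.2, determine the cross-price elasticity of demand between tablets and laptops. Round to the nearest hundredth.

0.31

At the given point, Q = 4 − 3.6(27.3) + 0.0053(48000) + 1.95(37.2) = 4 − 98.28 + 254.4 + 72.54 = 232.66.
∂Q/∂P_r = +1.95, so E_xy = 1.95·(37.2/232.66) ≈ 0.31.
E_xy > 0: the goods are substitutes.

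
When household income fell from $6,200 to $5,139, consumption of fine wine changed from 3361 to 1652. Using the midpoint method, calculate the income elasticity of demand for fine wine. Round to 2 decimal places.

%ΔQ = (1652 − 3361)/[(3361+1652)/2] = -1709/2506.5 ≈ -0.6818.
%ΔI = (5,139 − 6,200)/[(6,200+5,139)/2] = -1061/5669.5 ≈ -0.1871.
E_I = %ΔQ/%ΔI ≈ 3.64.
E_I > 1: normal good (luxury).

3.64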